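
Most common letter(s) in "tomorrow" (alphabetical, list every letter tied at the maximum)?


Word: "tomorrow"
Letter counts:
  'm': 1
  'o': 3
  'r': 2
  't': 1
  'w': 1
Maximum count = 3
Most frequent = 'o' (3 times each)


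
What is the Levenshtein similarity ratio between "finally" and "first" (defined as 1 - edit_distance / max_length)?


Word 1: "finally" (length 7)
Word 2: "first" (length 5)
One optimal edit sequence:
  1. keep 'f'
  2. keep 'i'
  3. delete 'n'  (+1)
  4. delete 'a'  (+1)
  5. substitute 'l' -> 'r'  (+1)
  6. substitute 'l' -> 's'  (+1)
  7. substitute 'y' -> 't'  (+1)
Edit distance = 5
Max length = max(7, 5) = 7
Similarity = 1 - 5/7
= 0.2857


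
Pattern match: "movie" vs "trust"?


Pattern of "movie": [0, 1, 2, 3, 4]
Pattern of "trust": [0, 1, 2, 3, 0]
Patterns do not match
Same pattern = No


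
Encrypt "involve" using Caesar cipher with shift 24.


Word: "involve"
Shift: 24
Each letter → (letter + shift) mod 26:
  'i' (8) + 24 = 6 → 'g'
  'n' (13) + 24 = 11 → 'l'
  'v' (21) + 24 = 19 → 't'
  'o' (14) + 24 = 12 → 'm'
  'l' (11) + 24 = 9 → 'j'
  'v' (21) + 24 = 19 → 't'
  'e' (4) + 24 = 2 → 'c'
Result = "gltmjtc"


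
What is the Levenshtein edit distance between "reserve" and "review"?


Word 1: "reserve" (length 7)
Word 2: "review" (length 6)
One optimal edit sequence (insert/delete/substitute each cost 1):
  1. keep 'r'
  2. keep 'e'
  3. delete 's'  (+1)
  4. substitute 'e' -> 'v'  (+1)
  5. substitute 'r' -> 'i'  (+1)
  6. substitute 'v' -> 'e'  (+1)
  7. substitute 'e' -> 'w'  (+1)
Total edit operations: 5
Edit distance = 5


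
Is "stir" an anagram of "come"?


Word 1: "come" → sorted: cemo
Word 2: "stir" → sorted: irst
Same letters? cemo != irst
Anagram = No


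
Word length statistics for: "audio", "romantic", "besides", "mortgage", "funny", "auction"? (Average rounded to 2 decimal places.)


Lengths: "audio"=5, "romantic"=8, "besides"=7, "mortgage"=8, "funny"=5, "auction"=7
Sum = 40, Count = 6
Average = 40/6 = 6.67
= avg=6.67, min=5, max=8


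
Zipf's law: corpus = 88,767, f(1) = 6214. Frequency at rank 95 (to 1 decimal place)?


Zipf's law: f(r) = f(1) / r
f(1) = 6214
f(95) = 6214 / 95
= 65.4 occurrences


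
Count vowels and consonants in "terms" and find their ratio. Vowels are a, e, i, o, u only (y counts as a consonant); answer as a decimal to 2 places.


Word: "terms"
Vowels (a,e,i,o,u): 1
Consonants: 4
Ratio = 1/4
= 0.25


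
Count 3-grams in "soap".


Word: "soap" (length 4)
Number of 3-grams = length - 3 + 1 = 4 - 3 + 1
= 2


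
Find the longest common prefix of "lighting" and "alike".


Word 1: "lighting"
Word 2: "alike"
Comparing from start:
  Pos 0: 'l' != 'a' (stop)
LCP = "" (length 0)


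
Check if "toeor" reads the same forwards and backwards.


Word: "toeor"
Reversed: "roeot"
Forward == Backward? toeor != roeot
Palindrome = No


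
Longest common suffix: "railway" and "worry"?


Word 1: "railway"
Word 2: "worry"
Comparing from end:
  Pos -1: 'y' == 'y'
  Pos -2: 'a' != 'r' (stop)
LCS = "y" (length 1)


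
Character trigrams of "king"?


Word: "king" (length 4)
Number of trigrams = 4 - 3 + 1 = 2
  Position 0: "kin"
  Position 1: "ing"
Trigrams = "kin", "ing"


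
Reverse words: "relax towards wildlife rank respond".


Original: "relax towards wildlife rank respond"
Words (1..n): relax | towards | wildlife | rank | respond
Reversed (n..1): respond | rank | wildlife | towards | relax
Result = "respond rank wildlife towards relax"


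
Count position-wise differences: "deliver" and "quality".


Comparing character by character (same length = 7):
  Pos 0: 'd' vs 'q' !=
  Pos 1: 'e' vs 'u' !=
  Pos 2: 'l' vs 'a' !=
  Pos 3: 'i' vs 'l' !=
  Pos 4: 'v' vs 'i' !=
  Pos 5: 'e' vs 't' !=
  Pos 6: 'r' vs 'y' !=
Hamming distance = 7


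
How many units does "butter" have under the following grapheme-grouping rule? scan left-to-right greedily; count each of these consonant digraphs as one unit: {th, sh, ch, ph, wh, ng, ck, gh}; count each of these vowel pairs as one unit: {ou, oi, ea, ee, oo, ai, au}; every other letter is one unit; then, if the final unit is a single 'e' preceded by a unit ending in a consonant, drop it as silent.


Word: "butter" (6 letters)
Left-to-right scan:
  [1] 'b' (letter)
  [2] 'u' (letter)
  [3] 't' (letter)
  [4] 't' (letter)
  [5] 'e' (letter)
  [6] 'r' (letter)
Units from scan: 6
Sound units = 6 units


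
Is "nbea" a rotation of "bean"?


Word: "bean", Candidate: "nbea"
Method: check if candidate is substring of word+word
"beanbean" contains "nbea"? Yes
Is rotation = Yes


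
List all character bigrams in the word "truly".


Word: "truly" (length 5)
Number of bigrams = 5 - 2 + 1 = 4
  Position 0: "tr"
  Position 1: "ru"
  Position 2: "ul"
  Position 3: "ly"
Bigrams = "tr", "ru", "ul", "ly"


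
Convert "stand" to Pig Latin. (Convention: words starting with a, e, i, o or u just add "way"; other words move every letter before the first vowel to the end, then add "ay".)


Word: "stand"
Starts with consonant(s) → move to end, add 'ay'
Consonant cluster: "st"
Pig Latin = "andstay"


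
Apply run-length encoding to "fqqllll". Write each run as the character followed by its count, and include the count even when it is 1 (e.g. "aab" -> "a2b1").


String: "fqqllll"
Scanning for consecutive runs:
  'f' x 1
  'q' x 2
  'l' x 4
RLE = "f1q2l4"


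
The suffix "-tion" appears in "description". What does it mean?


Suffix: -tion
As in: description -> describe + -tion, with a spelling change
Meaning = act or process


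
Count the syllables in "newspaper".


Word: "newspaper"
Syllable breakdown: news · pa · per
Counting: 3 parts
= 3 syllables


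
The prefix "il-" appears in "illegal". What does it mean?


Prefix: il-
As in: illegal -> il- + legal
Meaning = not


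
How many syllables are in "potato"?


Word: "potato"
Syllable breakdown: po-ta-to
Counting: 3 parts
= 3 syllables


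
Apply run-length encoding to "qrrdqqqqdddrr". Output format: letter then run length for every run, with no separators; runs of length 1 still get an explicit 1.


String: "qrrdqqqqdddrr"
Scanning for consecutive runs:
  'q' x 1
  'r' x 2
  'd' x 1
  'q' x 4
  'd' x 3
  'r' x 2
RLE = "q1r2d1q4d3r2"


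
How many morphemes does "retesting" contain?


Word: "retesting"
Morphemes: re- | test | -ing
Each morpheme carries meaning
= 3 morphemes


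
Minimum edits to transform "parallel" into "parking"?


Word 1: "parallel" (length 8)
Word 2: "parking" (length 7)
One optimal edit sequence (insert/delete/substitute each cost 1):
  1. keep 'p'
  2. keep 'a'
  3. keep 'r'
  4. delete 'a'  (+1)
  5. substitute 'l' -> 'k'  (+1)
  6. substitute 'l' -> 'i'  (+1)
  7. substitute 'e' -> 'n'  (+1)
  8. substitute 'l' -> 'g'  (+1)
Total edit operations: 5
Edit distance = 5


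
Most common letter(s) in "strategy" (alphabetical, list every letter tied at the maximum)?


Word: "strategy"
Letter counts:
  'a': 1
  'e': 1
  'g': 1
  'r': 1
  's': 1
  't': 2
  'y': 1
Maximum count = 2
Most frequent = 't' (2 times each)


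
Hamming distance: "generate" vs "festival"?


Comparing character by character (same length = 8):
  Pos 0: 'g' vs 'f' !=
  Pos 1: 'e' vs 'e' =
  Pos 2: 'n' vs 's' !=
  Pos 3: 'e' vs 't' !=
  Pos 4: 'r' vs 'i' !=
  Pos 5: 'a' vs 'v' !=
  Pos 6: 't' vs 'a' !=
  Pos 7: 'e' vs 'l' !=
Hamming distance = 7


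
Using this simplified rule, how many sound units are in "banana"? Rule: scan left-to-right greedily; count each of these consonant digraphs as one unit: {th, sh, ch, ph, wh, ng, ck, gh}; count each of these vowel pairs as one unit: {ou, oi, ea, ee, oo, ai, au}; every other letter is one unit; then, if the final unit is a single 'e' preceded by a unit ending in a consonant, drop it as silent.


Word: "banana" (6 letters)
Left-to-right scan:
  1. 'b' (letter)
  2. 'a' (letter)
  3. 'n' (letter)
  4. 'a' (letter)
  5. 'n' (letter)
  6. 'a' (letter)
Units from scan: 6
Sound units = 6 units


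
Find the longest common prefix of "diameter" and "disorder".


Word 1: "diameter"
Word 2: "disorder"
Comparing from start:
  Pos 0: 'd' == 'd'
  Pos 1: 'i' == 'i'
  Pos 2: 'a' != 's' (stop)
LCP = "di" (length 2)


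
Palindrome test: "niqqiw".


Word: "niqqiw"
Reversed: "wiqqin"
Forward == Backward? niqqiw != wiqqin
Palindrome = No


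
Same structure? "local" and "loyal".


Pattern of "local": [0, 1, 2, 3, 0]
Pattern of "loyal": [0, 1, 2, 3, 0]
Patterns match
Same pattern = Yes


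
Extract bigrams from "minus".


Word: "minus" (length 5)
Number of bigrams = 5 - 2 + 1 = 4
  Position 0: "mi"
  Position 1: "in"
  Position 2: "nu"
  Position 3: "us"
Bigrams = "mi", "in", "nu", "us"


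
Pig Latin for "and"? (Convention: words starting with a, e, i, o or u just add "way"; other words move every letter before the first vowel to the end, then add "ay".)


Word: "and"
Starts with vowel → add 'way'
Pig Latin = "andway"


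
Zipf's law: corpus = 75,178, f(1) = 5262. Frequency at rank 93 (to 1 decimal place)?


Zipf's law: f(r) = f(1) / r
f(1) = 5262
f(93) = 5262 / 93
= 56.6 occurrences


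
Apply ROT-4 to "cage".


Word: "cage"
Shift: 4
Each letter → (letter + shift) mod 26:
  'c' (2) + 4 = 6 → 'g'
  'a' (0) + 4 = 4 → 'e'
  'g' (6) + 4 = 10 → 'k'
  'e' (4) + 4 = 8 → 'i'
Result = "geki"


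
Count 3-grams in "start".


Word: "start" (length 5)
Number of 3-grams = length - 3 + 1 = 5 - 3 + 1
= 3


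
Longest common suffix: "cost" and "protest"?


Word 1: "cost"
Word 2: "protest"
Comparing from end:
  Pos -1: 't' == 't'
  Pos -2: 's' == 's'
  Pos -3: 'o' != 'e' (stop)
LCS = "st" (length 2)


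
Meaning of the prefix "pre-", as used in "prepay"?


Prefix: pre-
Example: prepay (pre- + pay)
Meaning = before


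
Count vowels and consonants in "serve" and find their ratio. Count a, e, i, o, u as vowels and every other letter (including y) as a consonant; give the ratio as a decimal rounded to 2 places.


Word: "serve"
Vowels (a,e,i,o,u): 2
Consonants: 3
Ratio = 2/3
= 0.67


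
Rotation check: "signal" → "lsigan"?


Word: "signal", Candidate: "lsigan"
Method: check if candidate is substring of word+word
"signalsignal" contains "lsigan"? No
Is rotation = No


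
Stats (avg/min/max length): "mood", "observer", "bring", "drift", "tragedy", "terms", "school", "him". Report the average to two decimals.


Lengths: "mood"=4, "observer"=8, "bring"=5, "drift"=5, "tragedy"=7, "terms"=5, "school"=6, "him"=3
Sum = 43, Count = 8
Average = 43/8 = 5.38
= avg=5.38, min=3, max=8


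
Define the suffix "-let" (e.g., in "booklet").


Suffix: -let
Example: booklet = book + -let
Meaning = small


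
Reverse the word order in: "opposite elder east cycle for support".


Original: "opposite elder east cycle for support"
Words (1..n): opposite | elder | east | cycle | for | support
Reversed (n..1): support | for | cycle | east | elder | opposite
Result = "support for cycle east elder opposite"


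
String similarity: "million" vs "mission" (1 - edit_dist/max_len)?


Word 1: "million" (length 7)
Word 2: "mission" (length 7)
One optimal edit sequence:
  1. keep 'm'
  2. keep 'i'
  3. substitute 'l' -> 's'  (+1)
  4. substitute 'l' -> 's'  (+1)
  5. keep 'i'
  6. keep 'o'
  7. keep 'n'
Edit distance = 2
Max length = max(7, 7) = 7
Similarity = 1 - 2/7
= 0.7143


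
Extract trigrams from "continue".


Word: "continue" (length 8)
Number of trigrams = 8 - 3 + 1 = 6
  Position 0: "con"
  Position 1: "ont"
  Position 2: "nti"
  Position 3: "tin"
  Position 4: "inu"
  Position 5: "nue"
Trigrams = "con", "ont", "nti", "tin", "inu", "nue"


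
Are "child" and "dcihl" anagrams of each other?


Word 1: "child" → sorted: cdhil
Word 2: "dcihl" → sorted: cdhil
Same letters? cdhil == cdhil
Anagram = Yes


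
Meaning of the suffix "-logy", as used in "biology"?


Suffix: -logy
Example: biology (bio- + -logy)
Meaning = study of


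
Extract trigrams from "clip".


Word: "clip" (length 4)
Number of trigrams = 4 - 3 + 1 = 2
  Position 0: "cli"
  Position 1: "lip"
Trigrams = "cli", "lip"


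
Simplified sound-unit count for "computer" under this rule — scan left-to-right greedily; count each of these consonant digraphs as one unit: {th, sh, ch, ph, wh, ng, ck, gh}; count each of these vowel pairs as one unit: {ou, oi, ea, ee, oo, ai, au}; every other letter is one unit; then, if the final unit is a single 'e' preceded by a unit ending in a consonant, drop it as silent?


Word: "computer" (8 letters)
Left-to-right scan:
  (1) 'c' (letter)
  (2) 'o' (letter)
  (3) 'm' (letter)
  (4) 'p' (letter)
  (5) 'u' (letter)
  (6) 't' (letter)
  (7) 'e' (letter)
  (8) 'r' (letter)
Units from scan: 8
Sound units = 8 units


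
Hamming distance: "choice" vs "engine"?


Comparing character by character (same length = 6):
  Pos 0: 'c' vs 'e' !=
  Pos 1: 'h' vs 'n' !=
  Pos 2: 'o' vs 'g' !=
  Pos 3: 'i' vs 'i' =
  Pos 4: 'c' vs 'n' !=
  Pos 5: 'e' vs 'e' =
Hamming distance = 4


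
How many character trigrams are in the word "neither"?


Word: "neither" (length 7)
Number of 3-grams = length - 3 + 1 = 7 - 3 + 1
= 5


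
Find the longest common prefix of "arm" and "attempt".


Word 1: "arm"
Word 2: "attempt"
Comparing from start:
  Pos 0: 'a' == 'a'
  Pos 1: 'r' != 't' (stop)
LCP = "a" (length 1)


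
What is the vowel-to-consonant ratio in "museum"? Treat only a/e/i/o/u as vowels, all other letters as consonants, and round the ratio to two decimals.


Word: "museum"
Vowels (a,e,i,o,u): 3
Consonants: 3
Ratio = 3/3
= 1.00


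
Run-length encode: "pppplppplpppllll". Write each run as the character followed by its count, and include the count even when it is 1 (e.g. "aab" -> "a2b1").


String: "pppplppplpppllll"
Scanning for consecutive runs:
  'p' x 4
  'l' x 1
  'p' x 3
  'l' x 1
  'p' x 3
  'l' x 4
RLE = "p4l1p3l1p3l4"


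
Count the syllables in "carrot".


Word: "carrot"
Syllable breakdown: car / rot
Counting: 2 parts
= 2 syllables


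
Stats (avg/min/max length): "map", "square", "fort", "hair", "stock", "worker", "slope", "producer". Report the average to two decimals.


Lengths: "map"=3, "square"=6, "fort"=4, "hair"=4, "stock"=5, "worker"=6, "slope"=5, "producer"=8
Sum = 41, Count = 8
Average = 41/8 = 5.13
= avg=5.13, min=3, max=8


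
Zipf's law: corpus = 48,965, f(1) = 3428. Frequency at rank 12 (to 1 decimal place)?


Zipf's law: f(r) = f(1) / r
f(1) = 3428
f(12) = 3428 / 12
= 285.7 occurrences


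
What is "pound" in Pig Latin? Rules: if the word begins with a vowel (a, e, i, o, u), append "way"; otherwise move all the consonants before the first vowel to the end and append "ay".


Word: "pound"
Starts with consonant(s) → move to end, add 'ay'
Consonant cluster: "p"
Pig Latin = "oundpay"


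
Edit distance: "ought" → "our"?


Word 1: "ought" (length 5)
Word 2: "our" (length 3)
One optimal edit sequence (insert/delete/substitute each cost 1):
  1. keep 'o'
  2. keep 'u'
  3. delete 'g'  (+1)
  4. delete 'h'  (+1)
  5. substitute 't' -> 'r'  (+1)
Total edit operations: 3
Edit distance = 3


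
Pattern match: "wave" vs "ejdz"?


Pattern of "wave": [0, 1, 2, 3]
Pattern of "ejdz": [0, 1, 2, 3]
Patterns match
Same pattern = Yes


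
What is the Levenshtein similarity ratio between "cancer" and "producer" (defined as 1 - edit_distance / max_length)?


Word 1: "cancer" (length 6)
Word 2: "producer" (length 8)
One optimal edit sequence:
  1. insert 'p'  (+1)
  2. insert 'r'  (+1)
  3. substitute 'c' -> 'o'  (+1)
  4. substitute 'a' -> 'd'  (+1)
  5. substitute 'n' -> 'u'  (+1)
  6. keep 'c'
  7. keep 'e'
  8. keep 'r'
Edit distance = 5
Max length = max(6, 8) = 8
Similarity = 1 - 5/8
= 0.3750


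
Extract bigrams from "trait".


Word: "trait" (length 5)
Number of bigrams = 5 - 2 + 1 = 4
  Position 0: "tr"
  Position 1: "ra"
  Position 2: "ai"
  Position 3: "it"
Bigrams = "tr", "ra", "ai", "it"


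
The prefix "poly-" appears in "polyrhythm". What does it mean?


Prefix: poly-
Example: polyrhythm (poly- + rhythm)
Meaning = many


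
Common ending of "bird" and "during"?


Word 1: "bird"
Word 2: "during"
Comparing from end:
  Pos -1: 'd' != 'g' (stop)
LCS = "" (length 0)


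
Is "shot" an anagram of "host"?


Word 1: "host" → sorted: host
Word 2: "shot" → sorted: host
Same letters? host == host
Anagram = Yes


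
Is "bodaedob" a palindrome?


Word: "bodaedob"
Reversed: "bodeadob"
Forward == Backward? bodaedob != bodeadob
Palindrome = No


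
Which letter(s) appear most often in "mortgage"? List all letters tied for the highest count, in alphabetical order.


Word: "mortgage"
Letter counts:
  'a': 1
  'e': 1
  'g': 2
  'm': 1
  'o': 1
  'r': 1
  't': 1
Maximum count = 2
Most frequent = 'g' (2 times each)


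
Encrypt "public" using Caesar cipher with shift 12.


Word: "public"
Shift: 12
Each letter → (letter + shift) mod 26:
  'p' (15) + 12 = 1 → 'b'
  'u' (20) + 12 = 6 → 'g'
  'b' (1) + 12 = 13 → 'n'
  'l' (11) + 12 = 23 → 'x'
  'i' (8) + 12 = 20 → 'u'
  'c' (2) + 12 = 14 → 'o'
Result = "bgnxuo"


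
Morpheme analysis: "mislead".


Word: "mislead"
Morphemes: mis- + lead
Each morpheme carries meaning
= 2 morphemes


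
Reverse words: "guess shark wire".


Original: "guess shark wire"
Words (1..n): guess | shark | wire
Reversed (n..1): wire | shark | guess
Result = "wire shark guess"


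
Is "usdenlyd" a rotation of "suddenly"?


Word: "suddenly", Candidate: "usdenlyd"
Method: check if candidate is substring of word+word
"suddenlysuddenly" contains "usdenlyd"? No
Is rotation = No


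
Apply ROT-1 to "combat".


Word: "combat"
Shift: 1
Each letter → (letter + shift) mod 26:
  'c' (2) + 1 = 3 → 'd'
  'o' (14) + 1 = 15 → 'p'
  'm' (12) + 1 = 13 → 'n'
  'b' (1) + 1 = 2 → 'c'
  'a' (0) + 1 = 1 → 'b'
  't' (19) + 1 = 20 → 'u'
Result = "dpncbu"


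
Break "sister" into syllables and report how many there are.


Word: "sister"
Syllable breakdown: sis · ter
Counting: 2 parts
= 2 syllables


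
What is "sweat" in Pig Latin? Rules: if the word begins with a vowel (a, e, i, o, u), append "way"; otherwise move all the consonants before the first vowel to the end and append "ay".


Word: "sweat"
Starts with consonant(s) → move to end, add 'ay'
Consonant cluster: "sw"
Pig Latin = "eatsway"


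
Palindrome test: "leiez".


Word: "leiez"
Reversed: "zeiel"
Forward == Backward? leiez != zeiel
Palindrome = No


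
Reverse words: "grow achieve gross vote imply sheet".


Original: "grow achieve gross vote imply sheet"
Words (1..n): grow | achieve | gross | vote | imply | sheet
Reversed (n..1): sheet | imply | vote | gross | achieve | grow
Result = "sheet imply vote gross achieve grow"


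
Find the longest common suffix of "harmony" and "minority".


Word 1: "harmony"
Word 2: "minority"
Comparing from end:
  Pos -1: 'y' == 'y'
  Pos -2: 'n' != 't' (stop)
LCS = "y" (length 1)


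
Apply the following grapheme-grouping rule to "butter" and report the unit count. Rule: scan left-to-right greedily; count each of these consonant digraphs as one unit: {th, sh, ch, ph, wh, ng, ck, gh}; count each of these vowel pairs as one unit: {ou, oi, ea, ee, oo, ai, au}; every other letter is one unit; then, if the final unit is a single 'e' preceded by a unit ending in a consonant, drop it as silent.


Word: "butter" (6 letters)
Left-to-right scan:
  1. 'b' (letter)
  2. 'u' (letter)
  3. 't' (letter)
  4. 't' (letter)
  5. 'e' (letter)
  6. 'r' (letter)
Units from scan: 6
Sound units = 6 units


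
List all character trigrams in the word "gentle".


Word: "gentle" (length 6)
Number of trigrams = 6 - 3 + 1 = 4
  Position 0: "gen"
  Position 1: "ent"
  Position 2: "ntl"
  Position 3: "tle"
Trigrams = "gen", "ent", "ntl", "tle"


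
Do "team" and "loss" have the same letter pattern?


Pattern of "team": [0, 1, 2, 3]
Pattern of "loss": [0, 1, 2, 2]
Patterns do not match
Same pattern = No


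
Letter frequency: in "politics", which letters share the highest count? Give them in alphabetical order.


Word: "politics"
Letter counts:
  'c': 1
  'i': 2
  'l': 1
  'o': 1
  'p': 1
  's': 1
  't': 1
Maximum count = 2
Most frequent = 'i' (2 times each)


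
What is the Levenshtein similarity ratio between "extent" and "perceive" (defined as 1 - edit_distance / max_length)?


Word 1: "extent" (length 6)
Word 2: "perceive" (length 8)
One optimal edit sequence:
  1. insert 'p'  (+1)
  2. keep 'e'
  3. substitute 'x' -> 'r'  (+1)
  4. substitute 't' -> 'c'  (+1)
  5. keep 'e'
  6. insert 'i'  (+1)
  7. substitute 'n' -> 'v'  (+1)
  8. substitute 't' -> 'e'  (+1)
Edit distance = 6
Max length = max(6, 8) = 8
Similarity = 1 - 6/8
= 0.2500


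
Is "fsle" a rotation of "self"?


Word: "self", Candidate: "fsle"
Method: check if candidate is substring of word+word
"selfself" contains "fsle"? No
Is rotation = No


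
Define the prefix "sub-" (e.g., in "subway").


Prefix: sub-
Example: subway = sub- + way
Meaning = under / below


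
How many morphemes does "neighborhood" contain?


Word: "neighborhood"
Morphemes: neighbor + -hood
Each morpheme carries meaning
= 2 morphemes


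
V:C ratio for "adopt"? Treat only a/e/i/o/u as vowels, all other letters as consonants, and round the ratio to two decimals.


Word: "adopt"
Vowels (a,e,i,o,u): 2
Consonants: 3
Ratio = 2/3
= 0.67


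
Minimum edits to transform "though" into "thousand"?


Word 1: "though" (length 6)
Word 2: "thousand" (length 8)
One optimal edit sequence (insert/delete/substitute each cost 1):
  1. keep 't'
  2. keep 'h'
  3. keep 'o'
  4. keep 'u'
  5. insert 's'  (+1)
  6. insert 'a'  (+1)
  7. substitute 'g' -> 'n'  (+1)
  8. substitute 'h' -> 'd'  (+1)
Total edit operations: 4
Edit distance = 4


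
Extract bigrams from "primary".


Word: "primary" (length 7)
Number of bigrams = 7 - 2 + 1 = 6
  Position 0: "pr"
  Position 1: "ri"
  Position 2: "im"
  Position 3: "ma"
  Position 4: "ar"
  Position 5: "ry"
Bigrams = "pr", "ri", "im", "ma", "ar", "ry"


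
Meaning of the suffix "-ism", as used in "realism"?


Suffix: -ism
Example: realism = real + -ism
Meaning = belief / practice


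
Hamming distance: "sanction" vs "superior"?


Comparing character by character (same length = 8):
  Pos 0: 's' vs 's' =
  Pos 1: 'a' vs 'u' !=
  Pos 2: 'n' vs 'p' !=
  Pos 3: 'c' vs 'e' !=
  Pos 4: 't' vs 'r' !=
  Pos 5: 'i' vs 'i' =
  Pos 6: 'o' vs 'o' =
  Pos 7: 'n' vs 'r' !=
Hamming distance = 5


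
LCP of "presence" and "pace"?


Word 1: "presence"
Word 2: "pace"
Comparing from start:
  Pos 0: 'p' == 'p'
  Pos 1: 'r' != 'a' (stop)
LCP = "p" (length 1)


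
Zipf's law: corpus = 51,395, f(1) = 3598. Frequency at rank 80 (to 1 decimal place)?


Zipf's law: f(r) = f(1) / r
f(1) = 3598
f(80) = 3598 / 80
= 45.0 occurrences


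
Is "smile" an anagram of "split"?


Word 1: "split" → sorted: ilpst
Word 2: "smile" → sorted: eilms
Same letters? ilpst != eilms
Anagram = No


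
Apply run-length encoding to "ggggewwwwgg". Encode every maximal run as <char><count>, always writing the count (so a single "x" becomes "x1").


String: "ggggewwwwgg"
Scanning for consecutive runs:
  'g' x 4
  'e' x 1
  'w' x 4
  'g' x 2
RLE = "g4e1w4g2"


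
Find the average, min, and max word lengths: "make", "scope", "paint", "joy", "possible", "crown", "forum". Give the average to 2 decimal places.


Lengths: "make"=4, "scope"=5, "paint"=5, "joy"=3, "possible"=8, "crown"=5, "forum"=5
Sum = 35, Count = 7
Average = 35/7 = 5.00
= avg=5.00, min=3, max=8


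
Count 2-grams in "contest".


Word: "contest" (length 7)
Number of 2-grams = length - 2 + 1 = 7 - 2 + 1
= 6


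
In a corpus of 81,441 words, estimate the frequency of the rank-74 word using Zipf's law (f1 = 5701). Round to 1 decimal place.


Zipf's law: f(r) = f(1) / r
f(1) = 5701
f(74) = 5701 / 74
= 77.0 occurrences


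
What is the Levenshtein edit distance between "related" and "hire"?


Word 1: "related" (length 7)
Word 2: "hire" (length 4)
One optimal edit sequence (insert/delete/substitute each cost 1):
  1. delete 'r'  (+1)
  2. delete 'e'  (+1)
  3. substitute 'l' -> 'h'  (+1)
  4. substitute 'a' -> 'i'  (+1)
  5. substitute 't' -> 'r'  (+1)
  6. keep 'e'
  7. delete 'd'  (+1)
Total edit operations: 6
Edit distance = 6


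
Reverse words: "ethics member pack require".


Original: "ethics member pack require"
Words (1..n): ethics | member | pack | require
Reversed (n..1): require | pack | member | ethics
Result = "require pack member ethics"


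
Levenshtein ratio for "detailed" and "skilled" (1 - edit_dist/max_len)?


Word 1: "detailed" (length 8)
Word 2: "skilled" (length 7)
One optimal edit sequence:
  1. delete 'd'  (+1)
  2. substitute 'e' -> 's'  (+1)
  3. substitute 't' -> 'k'  (+1)
  4. substitute 'a' -> 'i'  (+1)
  5. substitute 'i' -> 'l'  (+1)
  6. keep 'l'
  7. keep 'e'
  8. keep 'd'
Edit distance = 5
Max length = max(8, 7) = 8
Similarity = 1 - 5/8
= 0.3750


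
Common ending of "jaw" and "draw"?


Word 1: "jaw"
Word 2: "draw"
Comparing from end:
  Pos -1: 'w' == 'w'
  Pos -2: 'a' == 'a'
  Pos -3: 'j' != 'r' (stop)
LCS = "aw" (length 2)


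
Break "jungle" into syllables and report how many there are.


Word: "jungle"
Syllable breakdown: jun · gle
Counting: 2 parts
= 2 syllables


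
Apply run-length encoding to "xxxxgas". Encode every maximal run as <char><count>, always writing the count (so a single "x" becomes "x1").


String: "xxxxgas"
Scanning for consecutive runs:
  'x' x 4
  'g' x 1
  'a' x 1
  's' x 1
RLE = "x4g1a1s1"


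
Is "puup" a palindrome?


Word: "puup"
Reversed: "puup"
Forward == Backward? puup == puup
Palindrome = Yes


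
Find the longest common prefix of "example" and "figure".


Word 1: "example"
Word 2: "figure"
Comparing from start:
  Pos 0: 'e' != 'f' (stop)
LCP = "" (length 0)


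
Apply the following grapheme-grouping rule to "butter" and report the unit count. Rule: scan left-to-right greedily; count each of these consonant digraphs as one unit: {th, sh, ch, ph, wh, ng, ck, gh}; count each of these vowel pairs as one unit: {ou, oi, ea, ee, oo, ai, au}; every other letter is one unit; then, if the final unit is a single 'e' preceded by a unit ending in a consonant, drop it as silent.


Word: "butter" (6 letters)
Left-to-right scan:
  [1] 'b' (letter)
  [2] 'u' (letter)
  [3] 't' (letter)
  [4] 't' (letter)
  [5] 'e' (letter)
  [6] 'r' (letter)
Units from scan: 6
Sound units = 6 units


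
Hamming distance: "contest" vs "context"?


Comparing character by character (same length = 7):
  Pos 0: 'c' vs 'c' =
  Pos 1: 'o' vs 'o' =
  Pos 2: 'n' vs 'n' =
  Pos 3: 't' vs 't' =
  Pos 4: 'e' vs 'e' =
  Pos 5: 's' vs 'x' !=
  Pos 6: 't' vs 't' =
Hamming distance = 1


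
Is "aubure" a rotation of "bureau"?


Word: "bureau", Candidate: "aubure"
Method: check if candidate is substring of word+word
"bureaubureau" contains "aubure"? Yes
Is rotation = Yes


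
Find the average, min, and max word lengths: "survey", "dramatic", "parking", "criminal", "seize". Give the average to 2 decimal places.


Lengths: "survey"=6, "dramatic"=8, "parking"=7, "criminal"=8, "seize"=5
Sum = 34, Count = 5
Average = 34/5 = 6.80
= avg=6.80, min=5, max=8


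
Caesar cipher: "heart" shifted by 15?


Word: "heart"
Shift: 15
Each letter → (letter + shift) mod 26:
  'h' (7) + 15 = 22 → 'w'
  'e' (4) + 15 = 19 → 't'
  'a' (0) + 15 = 15 → 'p'
  'r' (17) + 15 = 6 → 'g'
  't' (19) + 15 = 8 → 'i'
Result = "wtpgi"


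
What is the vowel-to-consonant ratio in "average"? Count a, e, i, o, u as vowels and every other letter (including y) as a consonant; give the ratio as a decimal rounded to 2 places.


Word: "average"
Vowels (a,e,i,o,u): 4
Consonants: 3
Ratio = 4/3
= 1.33


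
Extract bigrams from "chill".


Word: "chill" (length 5)
Number of bigrams = 5 - 2 + 1 = 4
  Position 0: "ch"
  Position 1: "hi"
  Position 2: "il"
  Position 3: "ll"
Bigrams = "ch", "hi", "il", "ll"


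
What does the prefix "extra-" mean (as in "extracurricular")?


Prefix: extra-
Example: extracurricular = extra- + curricular
Meaning = beyond


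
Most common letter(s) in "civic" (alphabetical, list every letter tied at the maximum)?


Word: "civic"
Letter counts:
  'c': 2
  'i': 2
  'v': 1
Maximum count = 2
Most frequent = 'c', 'i' (2 times each)


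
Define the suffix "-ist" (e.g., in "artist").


Suffix: -ist
As in: artist -> art + -ist
Meaning = one who practices


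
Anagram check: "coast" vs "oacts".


Word 1: "coast" → sorted: acost
Word 2: "oacts" → sorted: acost
Same letters? acost == acost
Anagram = Yes


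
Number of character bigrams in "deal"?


Word: "deal" (length 4)
Number of 2-grams = length - 2 + 1 = 4 - 2 + 1
= 3


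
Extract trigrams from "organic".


Word: "organic" (length 7)
Number of trigrams = 7 - 3 + 1 = 5
  Position 0: "org"
  Position 1: "rga"
  Position 2: "gan"
  Position 3: "ani"
  Position 4: "nic"
Trigrams = "org", "rga", "gan", "ani", "nic"


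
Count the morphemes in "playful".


Word: "playful"
Morphemes: play + -ful
Each morpheme carries meaning
= 2 morphemes


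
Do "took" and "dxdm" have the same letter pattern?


Pattern of "took": [0, 1, 1, 2]
Pattern of "dxdm": [0, 1, 0, 2]
Patterns do not match
Same pattern = No


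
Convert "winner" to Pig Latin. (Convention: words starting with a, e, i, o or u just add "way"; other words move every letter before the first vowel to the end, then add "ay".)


Word: "winner"
Starts with consonant(s) → move to end, add 'ay'
Consonant cluster: "w"
Pig Latin = "innerway"


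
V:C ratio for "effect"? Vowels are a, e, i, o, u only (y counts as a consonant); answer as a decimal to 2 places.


Word: "effect"
Vowels (a,e,i,o,u): 2
Consonants: 4
Ratio = 2/4
= 0.50


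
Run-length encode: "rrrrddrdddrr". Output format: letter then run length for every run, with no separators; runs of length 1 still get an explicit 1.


String: "rrrrddrdddrr"
Scanning for consecutive runs:
  'r' x 4
  'd' x 2
  'r' x 1
  'd' x 3
  'r' x 2
RLE = "r4d2r1d3r2"


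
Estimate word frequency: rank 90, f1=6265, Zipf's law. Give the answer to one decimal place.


Zipf's law: f(r) = f(1) / r
f(1) = 6265
f(90) = 6265 / 90
= 69.6 occurrences


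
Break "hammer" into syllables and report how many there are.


Word: "hammer"
Syllable breakdown: ham | mer
Counting: 2 parts
= 2 syllables


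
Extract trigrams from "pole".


Word: "pole" (length 4)
Number of trigrams = 4 - 3 + 1 = 2
  Position 0: "pol"
  Position 1: "ole"
Trigrams = "pol", "ole"


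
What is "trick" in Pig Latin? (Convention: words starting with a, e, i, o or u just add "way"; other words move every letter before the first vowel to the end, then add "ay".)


Word: "trick"
Starts with consonant(s) → move to end, add 'ay'
Consonant cluster: "tr"
Pig Latin = "icktray"


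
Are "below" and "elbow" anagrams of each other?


Word 1: "below" → sorted: below
Word 2: "elbow" → sorted: below
Same letters? below == below
Anagram = Yes


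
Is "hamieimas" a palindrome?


Word: "hamieimas"
Reversed: "samieimah"
Forward == Backward? hamieimas != samieimah
Palindrome = No


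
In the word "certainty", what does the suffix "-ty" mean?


Suffix: -ty
Example: certainty = certain + -ty
Meaning = quality of


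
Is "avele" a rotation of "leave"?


Word: "leave", Candidate: "avele"
Method: check if candidate is substring of word+word
"leaveleave" contains "avele"? Yes
Is rotation = Yes


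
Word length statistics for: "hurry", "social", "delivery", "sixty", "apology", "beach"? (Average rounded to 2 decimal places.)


Lengths: "hurry"=5, "social"=6, "delivery"=8, "sixty"=5, "apology"=7, "beach"=5
Sum = 36, Count = 6
Average = 36/6 = 6.00
= avg=6.00, min=5, max=8


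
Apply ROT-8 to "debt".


Word: "debt"
Shift: 8
Each letter → (letter + shift) mod 26:
  'd' (3) + 8 = 11 → 'l'
  'e' (4) + 8 = 12 → 'm'
  'b' (1) + 8 = 9 → 'j'
  't' (19) + 8 = 1 → 'b'
Result = "lmjb"


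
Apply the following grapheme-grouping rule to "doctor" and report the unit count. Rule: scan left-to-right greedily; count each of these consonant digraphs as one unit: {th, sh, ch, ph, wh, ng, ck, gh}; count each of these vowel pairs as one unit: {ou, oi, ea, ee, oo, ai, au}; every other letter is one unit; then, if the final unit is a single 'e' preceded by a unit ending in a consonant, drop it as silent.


Word: "doctor" (6 letters)
Left-to-right scan:
  (1) 'd' (letter)
  (2) 'o' (letter)
  (3) 'c' (letter)
  (4) 't' (letter)
  (5) 'o' (letter)
  (6) 'r' (letter)
Units from scan: 6
Sound units = 6 units


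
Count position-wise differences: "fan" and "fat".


Comparing character by character (same length = 3):
  Pos 0: 'f' vs 'f' =
  Pos 1: 'a' vs 'a' =
  Pos 2: 'n' vs 't' !=
Hamming distance = 1


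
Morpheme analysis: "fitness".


Word: "fitness"
Morphemes: fit / -ness
Each morpheme carries meaning
= 2 morphemes


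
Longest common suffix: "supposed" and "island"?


Word 1: "supposed"
Word 2: "island"
Comparing from end:
  Pos -1: 'd' == 'd'
  Pos -2: 'e' != 'n' (stop)
LCS = "d" (length 1)


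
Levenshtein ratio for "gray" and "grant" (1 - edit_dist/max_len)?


Word 1: "gray" (length 4)
Word 2: "grant" (length 5)
One optimal edit sequence:
  1. keep 'g'
  2. keep 'r'
  3. keep 'a'
  4. insert 'n'  (+1)
  5. substitute 'y' -> 't'  (+1)
Edit distance = 2
Max length = max(4, 5) = 5
Similarity = 1 - 2/5
= 0.6000


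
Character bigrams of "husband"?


Word: "husband" (length 7)
Number of bigrams = 7 - 2 + 1 = 6
  Position 0: "hu"
  Position 1: "us"
  Position 2: "sb"
  Position 3: "ba"
  Position 4: "an"
  Position 5: "nd"
Bigrams = "hu", "us", "sb", "ba", "an", "nd"


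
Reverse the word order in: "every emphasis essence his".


Original: "every emphasis essence his"
Words (1..n): every | emphasis | essence | his
Reversed (n..1): his | essence | emphasis | every
Result = "his essence emphasis every"


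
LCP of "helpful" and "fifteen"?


Word 1: "helpful"
Word 2: "fifteen"
Comparing from start:
  Pos 0: 'h' != 'f' (stop)
LCP = "" (length 0)


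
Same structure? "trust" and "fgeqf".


Pattern of "trust": [0, 1, 2, 3, 0]
Pattern of "fgeqf": [0, 1, 2, 3, 0]
Patterns match
Same pattern = Yes


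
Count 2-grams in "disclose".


Word: "disclose" (length 8)
Number of 2-grams = length - 2 + 1 = 8 - 2 + 1
= 7


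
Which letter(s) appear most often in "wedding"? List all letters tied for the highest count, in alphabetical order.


Word: "wedding"
Letter counts:
  'd': 2
  'e': 1
  'g': 1
  'i': 1
  'n': 1
  'w': 1
Maximum count = 2
Most frequent = 'd' (2 times each)


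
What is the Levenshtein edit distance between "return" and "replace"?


Word 1: "return" (length 6)
Word 2: "replace" (length 7)
One optimal edit sequence (insert/delete/substitute each cost 1):
  1. keep 'r'
  2. keep 'e'
  3. insert 'p'  (+1)
  4. substitute 't' -> 'l'  (+1)
  5. substitute 'u' -> 'a'  (+1)
  6. substitute 'r' -> 'c'  (+1)
  7. substitute 'n' -> 'e'  (+1)
Total edit operations: 5
Edit distance = 5


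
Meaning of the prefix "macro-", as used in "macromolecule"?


Prefix: macro-
Example: macromolecule (macro- + molecule)
Meaning = large


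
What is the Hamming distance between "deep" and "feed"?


Comparing character by character (same length = 4):
  Pos 0: 'd' vs 'f' !=
  Pos 1: 'e' vs 'e' =
  Pos 2: 'e' vs 'e' =
  Pos 3: 'p' vs 'd' !=
Hamming distance = 2


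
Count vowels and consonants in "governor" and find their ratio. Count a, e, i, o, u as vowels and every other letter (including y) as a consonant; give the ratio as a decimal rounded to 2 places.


Word: "governor"
Vowels (a,e,i,o,u): 3
Consonants: 5
Ratio = 3/5
= 0.60


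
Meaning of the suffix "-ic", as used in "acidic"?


Suffix: -ic
Example: acidic (acid + -ic)
Meaning = relating to


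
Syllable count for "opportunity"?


Word: "opportunity"
Syllable breakdown: op · por · tu · ni · ty
Counting: 5 parts
= 5 syllables


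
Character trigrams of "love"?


Word: "love" (length 4)
Number of trigrams = 4 - 3 + 1 = 2
  Position 0: "lov"
  Position 1: "ove"
Trigrams = "lov", "ove"


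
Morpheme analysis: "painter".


Word: "painter"
Morphemes: paint | -er
Each morpheme carries meaning
= 2 morphemes


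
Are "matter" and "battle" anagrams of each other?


Word 1: "matter" → sorted: aemrtt
Word 2: "battle" → sorted: abeltt
Same letters? aemrtt != abeltt
Anagram = No


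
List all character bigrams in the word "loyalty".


Word: "loyalty" (length 7)
Number of bigrams = 7 - 2 + 1 = 6
  Position 0: "lo"
  Position 1: "oy"
  Position 2: "ya"
  Position 3: "al"
  Position 4: "lt"
  Position 5: "ty"
Bigrams = "lo", "oy", "ya", "al", "lt", "ty"


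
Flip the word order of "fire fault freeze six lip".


Original: "fire fault freeze six lip"
Words (1..n): fire | fault | freeze | six | lip
Reversed (n..1): lip | six | freeze | fault | fire
Result = "lip six freeze fault fire"


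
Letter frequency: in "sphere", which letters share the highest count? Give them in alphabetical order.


Word: "sphere"
Letter counts:
  'e': 2
  'h': 1
  'p': 1
  'r': 1
  's': 1
Maximum count = 2
Most frequent = 'e' (2 times each)


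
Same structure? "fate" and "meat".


Pattern of "fate": [0, 1, 2, 3]
Pattern of "meat": [0, 1, 2, 3]
Patterns match
Same pattern = Yes


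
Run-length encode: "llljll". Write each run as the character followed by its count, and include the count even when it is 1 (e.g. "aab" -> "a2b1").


String: "llljll"
Scanning for consecutive runs:
  'l' x 3
  'j' x 1
  'l' x 2
RLE = "l3j1l2"


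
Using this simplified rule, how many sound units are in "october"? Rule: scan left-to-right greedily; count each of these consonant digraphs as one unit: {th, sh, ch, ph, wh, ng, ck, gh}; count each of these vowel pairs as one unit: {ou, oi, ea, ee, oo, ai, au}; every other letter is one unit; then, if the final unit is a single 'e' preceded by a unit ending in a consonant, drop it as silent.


Word: "october" (7 letters)
Left-to-right scan:
  [1] 'o' (letter)
  [2] 'c' (letter)
  [3] 't' (letter)
  [4] 'o' (letter)
  [5] 'b' (letter)
  [6] 'e' (letter)
  [7] 'r' (letter)
Units from scan: 7
Sound units = 7 units


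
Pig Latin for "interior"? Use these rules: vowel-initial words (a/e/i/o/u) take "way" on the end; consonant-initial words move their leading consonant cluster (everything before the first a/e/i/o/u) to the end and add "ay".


Word: "interior"
Starts with vowel → add 'way'
Pig Latin = "interiorway"


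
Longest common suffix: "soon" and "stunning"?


Word 1: "soon"
Word 2: "stunning"
Comparing from end:
  Pos -1: 'n' != 'g' (stop)
LCS = "" (length 0)


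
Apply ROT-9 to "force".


Word: "force"
Shift: 9
Each letter → (letter + shift) mod 26:
  'f' (5) + 9 = 14 → 'o'
  'o' (14) + 9 = 23 → 'x'
  'r' (17) + 9 = 0 → 'a'
  'c' (2) + 9 = 11 → 'l'
  'e' (4) + 9 = 13 → 'n'
Result = "oxaln"


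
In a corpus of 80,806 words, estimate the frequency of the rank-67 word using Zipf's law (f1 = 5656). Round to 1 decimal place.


Zipf's law: f(r) = f(1) / r
f(1) = 5656
f(67) = 5656 / 67
= 84.4 occurrences


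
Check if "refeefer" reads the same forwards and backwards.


Word: "refeefer"
Reversed: "refeefer"
Forward == Backward? refeefer == refeefer
Palindrome = Yes


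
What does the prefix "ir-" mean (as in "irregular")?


Prefix: ir-
As in: irregular -> ir- + regular
Meaning = not
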